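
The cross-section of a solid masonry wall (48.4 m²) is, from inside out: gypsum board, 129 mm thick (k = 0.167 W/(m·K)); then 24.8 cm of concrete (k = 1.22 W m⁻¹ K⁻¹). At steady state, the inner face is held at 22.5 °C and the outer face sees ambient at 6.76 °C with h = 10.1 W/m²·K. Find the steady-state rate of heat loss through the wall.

Q = 709 W

Resistance network (inner→outer):
  R_gypsum board = L/(kA) = 0.129/(0.167·48.4) = 0.01596 K/W
  R_concrete = L/(kA) = 0.248/(1.22·48.4) = 0.004200 K/W
  R_conv,out = 1/(hA) = 1/(10.1·48.4) = 0.002046 K/W
ΣR = 0.01596 + 0.004200 + 0.002046 = 0.02221 K/W
Q = ΔT/ΣR = (22.5 °C − 6.76 °C)/0.02221 = 709 W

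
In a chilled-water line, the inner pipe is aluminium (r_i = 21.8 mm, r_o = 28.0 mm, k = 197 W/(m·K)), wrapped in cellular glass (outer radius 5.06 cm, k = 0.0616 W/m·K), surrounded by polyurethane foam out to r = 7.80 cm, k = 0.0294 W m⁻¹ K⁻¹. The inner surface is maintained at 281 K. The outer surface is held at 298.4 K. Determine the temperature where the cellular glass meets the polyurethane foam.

Resistance network (inner→outer):
  R'_aluminium = ln(0.0280/0.0218)/(2πk) = 0.2503/(2π·197) = 2.022×10^-4 m·K/W
  R'_cellular glass = ln(0.0506/0.0280)/(2πk) = 0.5917/(2π·0.0616) = 1.529 m·K/W
  R'_polyurethane foam = ln(0.0780/0.0506)/(2πk) = 0.4328/(2π·0.0294) = 2.343 m·K/W
ΣR = 2.022×10^-4 + 1.529 + 2.343 = 3.872 m·K/W
Q' = ΔT/ΣR = (281 K − 298.4 K)/3.872 = -4.494 W/m
From the inner boundary to the cellular glass/polyurethane foam interface, ΣR_partial = 1.529 m·K/W.
T_interface = T_in − Q'·ΣR_partial = 281 K − (-4.494)(1.529) = 287.9 K

T = 287.9 K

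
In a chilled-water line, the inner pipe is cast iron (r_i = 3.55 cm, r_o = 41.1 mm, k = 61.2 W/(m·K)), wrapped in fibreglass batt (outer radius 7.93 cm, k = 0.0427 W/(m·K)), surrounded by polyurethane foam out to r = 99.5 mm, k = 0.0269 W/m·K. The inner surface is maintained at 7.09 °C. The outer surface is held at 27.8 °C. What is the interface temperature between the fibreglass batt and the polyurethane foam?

T = 20.5 °C

Resistance network (inner→outer):
  R'_cast iron = ln(0.0411/0.0355)/(2πk) = 0.1465/(2π·61.2) = 3.809×10^-4 m·K/W
  R'_fibreglass batt = ln(0.0793/0.0411)/(2πk) = 0.6572/(2π·0.0427) = 2.450 m·K/W
  R'_polyurethane foam = ln(0.0995/0.0793)/(2πk) = 0.2269/(2π·0.0269) = 1.343 m·K/W
ΣR = 3.809×10^-4 + 2.450 + 1.343 = 3.793 m·K/W
Q' = ΔT/ΣR = (7.09 °C − 27.8 °C)/3.793 = -5.460 W/m
From the inner boundary to the fibreglass batt/polyurethane foam interface, ΣR_partial = 2.450 m·K/W.
T_interface = T_in − Q'·ΣR_partial = 7.09 °C − (-5.460)(2.450) = 20.5 °C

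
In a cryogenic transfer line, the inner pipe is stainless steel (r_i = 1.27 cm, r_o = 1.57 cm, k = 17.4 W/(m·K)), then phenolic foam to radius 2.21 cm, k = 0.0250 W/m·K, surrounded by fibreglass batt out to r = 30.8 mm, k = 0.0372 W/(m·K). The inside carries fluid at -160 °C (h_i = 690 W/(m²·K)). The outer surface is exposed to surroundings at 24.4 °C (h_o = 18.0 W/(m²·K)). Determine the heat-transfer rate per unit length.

Treat each layer as a resistance in series:
  R'_conv,in = 1/(2πr h) = 1/(2π·0.0127·690) = 0.01816 m·K/W
  R'_stainless steel = ln(0.0157/0.0127)/(2πk) = 0.2121/(2π·17.4) = 0.001940 m·K/W
  R'_phenolic foam = ln(0.0221/0.0157)/(2πk) = 0.3419/(2π·0.0250) = 2.177 m·K/W
  R'_fibreglass batt = ln(0.0308/0.0221)/(2πk) = 0.3319/(2π·0.0372) = 1.420 m·K/W
  R'_conv,out = 1/(2πr h) = 1/(2π·0.0308·18.0) = 0.2871 m·K/W
ΣR = 0.01816 + 0.001940 + 2.177 + 1.420 + 0.2871 = 3.904 m·K/W
Q' = ΔT/ΣR = (-160 °C − 24.4 °C)/3.904 = -47.2 W/m
(Negative Q' ⇒ heat flows inward; heat gain = 47.2 W/m.)

Q' = 47.2 W/m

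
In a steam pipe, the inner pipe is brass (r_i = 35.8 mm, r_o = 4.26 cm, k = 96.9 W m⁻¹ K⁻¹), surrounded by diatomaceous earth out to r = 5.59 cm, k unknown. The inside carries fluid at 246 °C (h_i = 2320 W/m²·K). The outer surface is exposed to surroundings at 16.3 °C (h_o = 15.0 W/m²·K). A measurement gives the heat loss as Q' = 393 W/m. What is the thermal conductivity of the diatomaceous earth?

k = 0.110 W/m·K

ΣR = ΔT/Q' = |246 − 16.3|/393 = 0.5845 m·K/W
Known resistances:
  R'_conv,in = 1/(2πr h) = 1/(2π·0.0358·2320) = 0.001916 m·K/W
  R'_brass = ln(0.0426/0.0358)/(2πk) = 0.1739/(2π·96.9) = 2.856×10^-4 m·K/W
  R'_conv,out = 1/(2πr h) = 1/(2π·0.0559·15.0) = 0.1898 m·K/W
R_diatomaceous earth = ΣR − ΣR_known = 0.5845 − 0.1920 = 0.3925 m·K/W
ln(r₂/r₁)/(2πk) = 0.3925 ⇒ k = 0.2717/(2π·0.3925) = 0.110 W/m·K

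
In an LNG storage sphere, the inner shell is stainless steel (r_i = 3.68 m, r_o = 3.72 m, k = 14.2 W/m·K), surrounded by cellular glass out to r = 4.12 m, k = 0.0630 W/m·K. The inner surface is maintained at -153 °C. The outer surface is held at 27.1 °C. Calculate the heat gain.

Resistance network (inner→outer):
  R_stainless steel = (1/3.68 − 1/3.72)/(4πk) = 0.002922/(4π·14.2) = 1.637×10^-5 K/W
  R_cellular glass = (1/3.72 − 1/4.12)/(4πk) = 0.02610/(4π·0.0630) = 0.03297 K/W
ΣR = 1.637×10^-5 + 0.03297 = 0.03299 K/W
Q = ΔT/ΣR = (-153 °C − 27.1 °C)/0.03299 = -5460 W
(Negative Q ⇒ heat flows inward; heat gain = 5460 W.)

Q = 5460 W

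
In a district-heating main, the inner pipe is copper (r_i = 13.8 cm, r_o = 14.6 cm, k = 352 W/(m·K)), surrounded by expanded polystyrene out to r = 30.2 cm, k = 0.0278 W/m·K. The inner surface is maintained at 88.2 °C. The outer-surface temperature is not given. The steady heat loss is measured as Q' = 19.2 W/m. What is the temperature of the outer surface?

T_out = 8.31 °C

Series resistances:
  R'_copper = ln(0.146/0.138)/(2πk) = 0.05635/(2π·352) = 2.548×10^-5 m·K/W
  R'_expanded polystyrene = ln(0.302/0.146)/(2πk) = 0.7268/(2π·0.0278) = 4.161 m·K/W
ΣR = 4.161 m·K/W
ΔT = Q'·ΣR = 19.2 × 4.161 = 79.89 K
Heat flows outward, so T_out = T_in − ΔT = 88.2 − 79.89 = 8.31 °C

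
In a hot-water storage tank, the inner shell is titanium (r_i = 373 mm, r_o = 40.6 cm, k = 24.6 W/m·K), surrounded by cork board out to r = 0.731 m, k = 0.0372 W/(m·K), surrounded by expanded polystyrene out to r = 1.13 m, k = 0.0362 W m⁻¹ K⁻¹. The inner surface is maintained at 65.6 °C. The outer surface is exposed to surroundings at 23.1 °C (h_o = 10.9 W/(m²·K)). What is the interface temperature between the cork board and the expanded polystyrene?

Treat each layer as a resistance in series:
  R_titanium = (1/0.373 − 1/0.406)/(4πk) = 0.2179/(4π·24.6) = 7.049×10^-4 K/W
  R_cork board = (1/0.406 − 1/0.731)/(4πk) = 1.095/(4π·0.0372) = 2.343 K/W
  R_expanded polystyrene = (1/0.731 − 1/1.13)/(4πk) = 0.4830/(4π·0.0362) = 1.062 K/W
  R_conv,out = 1/(4πr²h) = 1/(4π·1.13²·10.9) = 0.005718 K/W
ΣR = 7.049×10^-4 + 2.343 + 1.062 + 0.005718 = 3.411 K/W
Q = ΔT/ΣR = (65.6 °C − 23.1 °C)/3.411 = 12.46 W
From the inner boundary to the cork board/expanded polystyrene interface, ΣR_partial = 2.344 K/W.
T_interface = T_in − Q·ΣR_partial = 65.6 °C − (12.46)(2.344) = 36.4 °C

T = 36.4 °C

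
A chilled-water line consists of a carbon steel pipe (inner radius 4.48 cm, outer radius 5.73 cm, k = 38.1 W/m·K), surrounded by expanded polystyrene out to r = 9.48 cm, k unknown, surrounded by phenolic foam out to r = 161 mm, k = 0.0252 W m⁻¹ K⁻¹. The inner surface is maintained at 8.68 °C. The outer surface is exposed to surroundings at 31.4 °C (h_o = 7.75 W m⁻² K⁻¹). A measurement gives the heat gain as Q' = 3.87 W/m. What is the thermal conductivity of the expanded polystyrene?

k = 0.0334 W/m·K

ΣR = ΔT/Q' = |8.68 − 31.4|/3.87 = 5.871 m·K/W
Known resistances:
  R'_carbon steel = ln(0.0573/0.0448)/(2πk) = 0.2461/(2π·38.1) = 0.001028 m·K/W
  R'_phenolic foam = ln(0.161/0.0948)/(2πk) = 0.5296/(2π·0.0252) = 3.345 m·K/W
  R'_conv,out = 1/(2πr h) = 1/(2π·0.161·7.75) = 0.1276 m·K/W
R_expanded polystyrene = ΣR − ΣR_known = 5.871 − 3.474 = 2.397 m·K/W
ln(r₂/r₁)/(2πk) = 2.397 ⇒ k = 0.5035/(2π·2.397) = 0.0334 W/m·K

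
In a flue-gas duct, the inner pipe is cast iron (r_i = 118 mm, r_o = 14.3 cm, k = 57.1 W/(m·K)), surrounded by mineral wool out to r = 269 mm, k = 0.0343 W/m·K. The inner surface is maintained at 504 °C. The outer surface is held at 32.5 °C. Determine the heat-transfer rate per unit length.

Q' = 161 W/m

Resistance network (inner→outer):
  R'_cast iron = ln(0.143/0.118)/(2πk) = 0.1922/(2π·57.1) = 5.356×10^-4 m·K/W
  R'_mineral wool = ln(0.269/0.143)/(2πk) = 0.6319/(2π·0.0343) = 2.932 m·K/W
ΣR = 5.356×10^-4 + 2.932 = 2.933 m·K/W
Q' = ΔT/ΣR = (504 °C − 32.5 °C)/2.933 = 161 W/m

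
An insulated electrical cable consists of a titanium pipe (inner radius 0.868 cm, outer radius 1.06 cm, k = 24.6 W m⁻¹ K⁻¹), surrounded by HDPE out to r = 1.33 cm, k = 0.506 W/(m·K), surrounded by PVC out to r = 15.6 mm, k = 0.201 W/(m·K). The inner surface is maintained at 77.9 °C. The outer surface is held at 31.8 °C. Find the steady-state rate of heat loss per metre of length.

Treat each layer as a resistance in series:
  R'_titanium = ln(0.0106/0.00868)/(2πk) = 0.1998/(2π·24.6) = 0.001293 m·K/W
  R'_HDPE = ln(0.0133/0.0106)/(2πk) = 0.2269/(2π·0.506) = 0.07137 m·K/W
  R'_PVC = ln(0.0156/0.0133)/(2πk) = 0.1595/(2π·0.201) = 0.1263 m·K/W
ΣR = 0.001293 + 0.07137 + 0.1263 = 0.1990 m·K/W
Q' = ΔT/ΣR = (77.9 °C − 31.8 °C)/0.1990 = 232 W/m

Q' = 232 W/m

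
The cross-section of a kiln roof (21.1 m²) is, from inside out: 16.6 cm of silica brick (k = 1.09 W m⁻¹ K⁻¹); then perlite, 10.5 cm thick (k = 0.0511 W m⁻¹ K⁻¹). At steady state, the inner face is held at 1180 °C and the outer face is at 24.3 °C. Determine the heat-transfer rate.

Q = 11.0 kW

Treat each layer as a resistance in series:
  R_silica brick = L/(kA) = 0.166/(1.09·21.1) = 0.007218 K/W
  R_perlite = L/(kA) = 0.105/(0.0511·21.1) = 0.09738 K/W
ΣR = 0.007218 + 0.09738 = 0.1046 K/W
Q = ΔT/ΣR = (1180 °C − 24.3 °C)/0.1046 = 11000 W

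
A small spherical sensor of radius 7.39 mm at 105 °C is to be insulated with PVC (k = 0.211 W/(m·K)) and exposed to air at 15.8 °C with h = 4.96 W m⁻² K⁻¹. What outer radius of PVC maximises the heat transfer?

For a sphere, r_cr = 2k_ins/h = 2·0.211/4.96 = 0.0851 m = 8.51 cm

r_cr = 8.51 cm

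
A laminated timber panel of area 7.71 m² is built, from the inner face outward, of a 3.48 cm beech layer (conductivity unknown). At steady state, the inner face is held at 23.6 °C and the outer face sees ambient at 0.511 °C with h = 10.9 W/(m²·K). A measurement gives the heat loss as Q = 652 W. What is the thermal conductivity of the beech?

ΣR = ΔT/Q = |23.6 − 0.511|/652 = 0.03541 K/W
Known resistances:
  R_conv,out = 1/(hA) = 1/(10.9·7.71) = 0.01190 K/W
R_beech = ΣR − ΣR_known = 0.03541 − 0.01190 = 0.02351 K/W
L/(kA) = 0.02351 ⇒ k = 0.0348/(0.02351·7.71) = 0.192 W/m·K

k = 0.192 W/m·K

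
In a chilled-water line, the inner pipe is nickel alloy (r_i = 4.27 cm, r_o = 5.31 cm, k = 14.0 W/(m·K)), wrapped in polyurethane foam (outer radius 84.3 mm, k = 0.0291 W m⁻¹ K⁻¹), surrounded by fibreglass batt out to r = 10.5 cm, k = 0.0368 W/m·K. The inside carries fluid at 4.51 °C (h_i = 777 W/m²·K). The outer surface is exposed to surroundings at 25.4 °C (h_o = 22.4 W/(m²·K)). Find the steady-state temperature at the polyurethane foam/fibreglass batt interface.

T = 19.4 °C

Series thermal resistances, inner to outer:
  R'_conv,in = 1/(2πr h) = 1/(2π·0.0427·777) = 0.004797 m·K/W
  R'_nickel alloy = ln(0.0531/0.0427)/(2πk) = 0.2180/(2π·14.0) = 0.002478 m·K/W
  R'_polyurethane foam = ln(0.0843/0.0531)/(2πk) = 0.4622/(2π·0.0291) = 2.528 m·K/W
  R'_fibreglass batt = ln(0.105/0.0843)/(2πk) = 0.2196/(2π·0.0368) = 0.9496 m·K/W
  R'_conv,out = 1/(2πr h) = 1/(2π·0.105·22.4) = 0.06767 m·K/W
ΣR = 0.004797 + 0.002478 + 2.528 + 0.9496 + 0.06767 = 3.553 m·K/W
Q' = ΔT/ΣR = (4.51 °C − 25.4 °C)/3.553 = -5.880 W/m
From the inner boundary to the polyurethane foam/fibreglass batt interface, ΣR_partial = 2.535 m·K/W.
T_interface = T_in − Q'·ΣR_partial = 4.51 °C − (-5.880)(2.535) = 19.4 °C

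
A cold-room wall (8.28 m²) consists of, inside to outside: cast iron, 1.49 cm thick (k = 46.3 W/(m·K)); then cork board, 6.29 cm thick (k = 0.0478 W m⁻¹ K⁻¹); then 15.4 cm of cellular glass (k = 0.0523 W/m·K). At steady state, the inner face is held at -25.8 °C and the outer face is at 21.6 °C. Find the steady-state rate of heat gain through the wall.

Q = 92.1 W

Resistance network (inner→outer):
  R_cast iron = L/(kA) = 0.0149/(46.3·8.28) = 3.887×10^-5 K/W
  R_cork board = L/(kA) = 0.0629/(0.0478·8.28) = 0.1589 K/W
  R_cellular glass = L/(kA) = 0.154/(0.0523·8.28) = 0.3556 K/W
ΣR = 3.887×10^-5 + 0.1589 + 0.3556 = 0.5145 K/W
Q = ΔT/ΣR = (-25.8 °C − 21.6 °C)/0.5145 = -92.1 W
(Negative Q ⇒ heat flows inward; heat gain = 92.1 W.)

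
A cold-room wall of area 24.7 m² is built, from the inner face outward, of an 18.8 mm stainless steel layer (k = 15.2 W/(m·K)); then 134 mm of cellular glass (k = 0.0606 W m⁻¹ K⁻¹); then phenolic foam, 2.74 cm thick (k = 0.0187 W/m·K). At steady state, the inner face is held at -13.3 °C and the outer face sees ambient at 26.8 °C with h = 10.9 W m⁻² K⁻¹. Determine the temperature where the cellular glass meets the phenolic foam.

Treat each layer as a resistance in series:
  R_stainless steel = L/(kA) = 0.0188/(15.2·24.7) = 5.007×10^-5 K/W
  R_cellular glass = L/(kA) = 0.134/(0.0606·24.7) = 0.08952 K/W
  R_phenolic foam = L/(kA) = 0.0274/(0.0187·24.7) = 0.05932 K/W
  R_conv,out = 1/(hA) = 1/(10.9·24.7) = 0.003714 K/W
ΣR = 5.007×10^-5 + 0.08952 + 0.05932 + 0.003714 = 0.1526 K/W
Q = ΔT/ΣR = (-13.3 °C − 26.8 °C)/0.1526 = -262.8 W
From the inner boundary to the cellular glass/phenolic foam interface, ΣR_partial = 0.08957 K/W.
T_interface = T_in − Q·ΣR_partial = -13.3 °C − (-262.8)(0.08957) = 10.2 °C

T = 10.2 °C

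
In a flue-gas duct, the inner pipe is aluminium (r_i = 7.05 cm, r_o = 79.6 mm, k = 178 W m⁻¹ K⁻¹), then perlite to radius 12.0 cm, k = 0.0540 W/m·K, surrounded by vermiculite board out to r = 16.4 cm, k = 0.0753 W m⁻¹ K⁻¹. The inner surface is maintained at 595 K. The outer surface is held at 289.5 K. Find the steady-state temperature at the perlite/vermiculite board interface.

Series thermal resistances, inner to outer:
  R'_aluminium = ln(0.0796/0.0705)/(2πk) = 0.1214/(2π·178) = 1.085×10^-4 m·K/W
  R'_perlite = ln(0.120/0.0796)/(2πk) = 0.4105/(2π·0.0540) = 1.210 m·K/W
  R'_vermiculite board = ln(0.164/0.120)/(2πk) = 0.3124/(2π·0.0753) = 0.6602 m·K/W
ΣR = 1.085×10^-4 + 1.210 + 0.6602 = 1.870 m·K/W
Q' = ΔT/ΣR = (595 K − 289.5 K)/1.870 = 163.4 W/m
From the inner boundary to the perlite/vermiculite board interface, ΣR_partial = 1.210 m·K/W.
T_interface = T_in − Q'·ΣR_partial = 595 K − (163.4)(1.210) = 397 K

T = 397 K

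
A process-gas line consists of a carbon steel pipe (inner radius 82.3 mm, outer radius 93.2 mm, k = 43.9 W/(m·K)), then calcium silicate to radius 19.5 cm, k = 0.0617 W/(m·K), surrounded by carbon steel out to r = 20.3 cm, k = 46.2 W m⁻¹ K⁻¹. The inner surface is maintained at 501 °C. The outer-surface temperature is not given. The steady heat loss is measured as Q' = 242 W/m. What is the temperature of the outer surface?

T_out = 40.0 °C

Series resistances:
  R'_carbon steel = ln(0.0932/0.0823)/(2πk) = 0.1244/(2π·43.9) = 4.509×10^-4 m·K/W
  R'_calcium silicate = ln(0.195/0.0932)/(2πk) = 0.7383/(2π·0.0617) = 1.904 m·K/W
  R'_carbon steel = ln(0.203/0.195)/(2πk) = 0.04021/(2π·46.2) = 1.385×10^-4 m·K/W
ΣR = 1.905 m·K/W
ΔT = Q'·ΣR = 242 × 1.905 = 461.0 K
Heat flows outward, so T_out = T_in − ΔT = 501 − 461.0 = 40.0 °C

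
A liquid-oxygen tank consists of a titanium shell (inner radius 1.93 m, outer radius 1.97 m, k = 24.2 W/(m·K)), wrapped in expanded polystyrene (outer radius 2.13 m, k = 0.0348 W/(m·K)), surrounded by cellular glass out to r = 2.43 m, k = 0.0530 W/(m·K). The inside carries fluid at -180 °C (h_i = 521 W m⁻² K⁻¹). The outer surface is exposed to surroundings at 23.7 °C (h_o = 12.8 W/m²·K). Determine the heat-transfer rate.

Series thermal resistances, inner to outer:
  R_conv,in = 1/(4πr²h) = 1/(4π·1.93²·521) = 4.101×10^-5 K/W
  R_titanium = (1/1.93 − 1/1.97)/(4πk) = 0.01052/(4π·24.2) = 3.459×10^-5 K/W
  R_expanded polystyrene = (1/1.97 − 1/2.13)/(4πk) = 0.03813/(4π·0.0348) = 0.08719 K/W
  R_cellular glass = (1/2.13 − 1/2.43)/(4πk) = 0.05796/(4π·0.0530) = 0.08703 K/W
  R_conv,out = 1/(4πr²h) = 1/(4π·2.43²·12.8) = 0.001053 K/W
ΣR = 4.101×10^-5 + 3.459×10^-5 + 0.08719 + 0.08703 + 0.001053 = 0.1753 K/W
Q = ΔT/ΣR = (-180 °C − 23.7 °C)/0.1753 = -1160 W
(Negative Q ⇒ heat flows inward; heat gain = 1160 W.)

Q = 1160 W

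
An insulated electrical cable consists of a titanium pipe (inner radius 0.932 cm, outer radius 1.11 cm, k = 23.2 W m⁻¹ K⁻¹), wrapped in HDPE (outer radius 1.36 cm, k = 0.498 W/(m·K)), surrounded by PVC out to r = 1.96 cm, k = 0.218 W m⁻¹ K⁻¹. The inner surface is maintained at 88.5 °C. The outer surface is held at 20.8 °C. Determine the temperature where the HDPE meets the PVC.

Treat each layer as a resistance in series:
  R'_titanium = ln(0.0111/0.00932)/(2πk) = 0.1748/(2π·23.2) = 0.001199 m·K/W
  R'_HDPE = ln(0.0136/0.0111)/(2πk) = 0.2031/(2π·0.498) = 0.06492 m·K/W
  R'_PVC = ln(0.0196/0.0136)/(2πk) = 0.3655/(2π·0.218) = 0.2668 m·K/W
ΣR = 0.001199 + 0.06492 + 0.2668 = 0.3329 m·K/W
Q' = ΔT/ΣR = (88.5 °C − 20.8 °C)/0.3329 = 203.4 W/m
From the inner boundary to the HDPE/PVC interface, ΣR_partial = 0.06612 m·K/W.
T_interface = T_in − Q'·ΣR_partial = 88.5 °C − (203.4)(0.06612) = 75.1 °C

T = 75.1 °C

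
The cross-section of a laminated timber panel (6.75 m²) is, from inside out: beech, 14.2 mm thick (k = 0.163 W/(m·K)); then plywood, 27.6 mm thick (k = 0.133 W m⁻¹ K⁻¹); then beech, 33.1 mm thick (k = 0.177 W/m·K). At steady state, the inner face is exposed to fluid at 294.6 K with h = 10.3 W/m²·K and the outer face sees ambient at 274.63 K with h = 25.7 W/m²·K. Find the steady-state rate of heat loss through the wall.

Resistance network (inner→outer):
  R_conv,in = 1/(hA) = 1/(10.3·6.75) = 0.01438 K/W
  R_beech = L/(kA) = 0.0142/(0.163·6.75) = 0.01291 K/W
  R_plywood = L/(kA) = 0.0276/(0.133·6.75) = 0.03074 K/W
  R_beech = L/(kA) = 0.0331/(0.177·6.75) = 0.02770 K/W
  R_conv,out = 1/(hA) = 1/(25.7·6.75) = 0.005765 K/W
ΣR = 0.01438 + 0.01291 + 0.03074 + 0.02770 + 0.005765 = 0.09149 K/W
Q = ΔT/ΣR = (294.6 K − 274.63 K)/0.09149 = 218 W

Q = 218 W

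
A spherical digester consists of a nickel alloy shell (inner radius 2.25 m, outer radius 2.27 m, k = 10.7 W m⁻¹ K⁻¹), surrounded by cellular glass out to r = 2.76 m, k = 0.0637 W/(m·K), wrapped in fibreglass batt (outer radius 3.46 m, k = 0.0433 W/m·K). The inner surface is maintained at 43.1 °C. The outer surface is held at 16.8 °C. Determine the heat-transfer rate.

Treat each layer as a resistance in series:
  R_nickel alloy = (1/2.25 − 1/2.27)/(4πk) = 0.003916/(4π·10.7) = 2.912×10^-5 K/W
  R_cellular glass = (1/2.27 − 1/2.76)/(4πk) = 0.07821/(4π·0.0637) = 0.09770 K/W
  R_fibreglass batt = (1/2.76 − 1/3.46)/(4πk) = 0.07330/(4π·0.0433) = 0.1347 K/W
ΣR = 2.912×10^-5 + 0.09770 + 0.1347 = 0.2324 K/W
Q = ΔT/ΣR = (43.1 °C − 16.8 °C)/0.2324 = 113 W

Q = 113 W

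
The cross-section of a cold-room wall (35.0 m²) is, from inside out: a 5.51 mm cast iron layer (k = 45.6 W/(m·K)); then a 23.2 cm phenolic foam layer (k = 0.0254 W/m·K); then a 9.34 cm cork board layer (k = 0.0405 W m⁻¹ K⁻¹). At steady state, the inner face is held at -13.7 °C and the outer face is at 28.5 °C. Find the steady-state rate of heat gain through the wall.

Treat each layer as a resistance in series:
  R_cast iron = L/(kA) = 0.00551/(45.6·35.0) = 3.452×10^-6 K/W
  R_phenolic foam = L/(kA) = 0.232/(0.0254·35.0) = 0.2610 K/W
  R_cork board = L/(kA) = 0.0934/(0.0405·35.0) = 0.06589 K/W
ΣR = 3.452×10^-6 + 0.2610 + 0.06589 = 0.3269 K/W
Q = ΔT/ΣR = (-13.7 °C − 28.5 °C)/0.3269 = -129 W
(Negative Q ⇒ heat flows inward; heat gain = 129 W.)

Q = 129 W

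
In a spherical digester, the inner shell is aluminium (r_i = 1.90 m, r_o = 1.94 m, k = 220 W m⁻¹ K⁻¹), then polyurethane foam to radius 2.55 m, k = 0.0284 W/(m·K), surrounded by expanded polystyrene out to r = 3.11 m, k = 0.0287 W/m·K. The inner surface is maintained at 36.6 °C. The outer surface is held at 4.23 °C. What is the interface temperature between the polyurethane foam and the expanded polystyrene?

Treat each layer as a resistance in series:
  R_aluminium = (1/1.90 − 1/1.94)/(4πk) = 0.01085/(4π·220) = 3.925×10^-6 K/W
  R_polyurethane foam = (1/1.94 − 1/2.55)/(4πk) = 0.1233/(4π·0.0284) = 0.3455 K/W
  R_expanded polystyrene = (1/2.55 − 1/3.11)/(4πk) = 0.07061/(4π·0.0287) = 0.1958 K/W
ΣR = 3.925×10^-6 + 0.3455 + 0.1958 = 0.5413 K/W
Q = ΔT/ΣR = (36.6 °C − 4.23 °C)/0.5413 = 59.80 W
From the inner boundary to the polyurethane foam/expanded polystyrene interface, ΣR_partial = 0.3455 K/W.
T_interface = T_in − Q·ΣR_partial = 36.6 °C − (59.80)(0.3455) = 15.9 °C

T = 15.9 °C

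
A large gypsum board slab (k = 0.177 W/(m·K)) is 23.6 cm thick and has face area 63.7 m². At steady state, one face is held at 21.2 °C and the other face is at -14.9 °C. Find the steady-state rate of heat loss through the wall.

Q = 1720 W

Q = kA·ΔT/L = 0.177 × 63.7 × |21.2 °C − -14.9 °C| / 0.236 = 1720 W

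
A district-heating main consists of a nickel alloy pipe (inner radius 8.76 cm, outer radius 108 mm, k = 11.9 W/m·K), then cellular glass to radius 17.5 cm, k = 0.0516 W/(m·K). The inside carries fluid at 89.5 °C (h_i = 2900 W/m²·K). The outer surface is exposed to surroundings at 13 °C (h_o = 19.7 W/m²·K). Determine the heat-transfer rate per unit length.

Series thermal resistances, inner to outer:
  R'_conv,in = 1/(2πr h) = 1/(2π·0.0876·2900) = 6.265×10^-4 m·K/W
  R'_nickel alloy = ln(0.108/0.0876)/(2πk) = 0.2094/(2π·11.9) = 0.002800 m·K/W
  R'_cellular glass = ln(0.175/0.108)/(2πk) = 0.4827/(2π·0.0516) = 1.489 m·K/W
  R'_conv,out = 1/(2πr h) = 1/(2π·0.175·19.7) = 0.04617 m·K/W
ΣR = 6.265×10^-4 + 0.002800 + 1.489 + 0.04617 = 1.539 m·K/W
Q' = ΔT/ΣR = (89.5 °C − 13 °C)/1.539 = 49.7 W/m

Q' = 49.7 W/m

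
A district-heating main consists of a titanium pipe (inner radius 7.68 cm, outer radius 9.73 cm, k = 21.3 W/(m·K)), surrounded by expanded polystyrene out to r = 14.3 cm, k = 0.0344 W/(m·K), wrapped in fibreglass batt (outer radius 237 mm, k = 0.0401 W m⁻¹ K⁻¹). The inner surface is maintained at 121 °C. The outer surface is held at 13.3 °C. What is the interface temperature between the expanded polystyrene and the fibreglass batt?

Resistance network (inner→outer):
  R'_titanium = ln(0.0973/0.0768)/(2πk) = 0.2366/(2π·21.3) = 0.001768 m·K/W
  R'_expanded polystyrene = ln(0.143/0.0973)/(2πk) = 0.3850/(2π·0.0344) = 1.781 m·K/W
  R'_fibreglass batt = ln(0.237/0.143)/(2πk) = 0.5052/(2π·0.0401) = 2.005 m·K/W
ΣR = 0.001768 + 1.781 + 2.005 = 3.788 m·K/W
Q' = ΔT/ΣR = (121 °C − 13.3 °C)/3.788 = 28.43 W/m
From the inner boundary to the expanded polystyrene/fibreglass batt interface, ΣR_partial = 1.783 m·K/W.
T_interface = T_in − Q'·ΣR_partial = 121 °C − (28.43)(1.783) = 70.3 °C

T = 70.3 °C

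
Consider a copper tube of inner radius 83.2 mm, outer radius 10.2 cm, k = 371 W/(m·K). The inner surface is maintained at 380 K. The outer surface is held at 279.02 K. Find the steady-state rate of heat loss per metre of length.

Q' = 2πk·ΔT/ln(r₂/r₁) = 2π × 371 × 100.98 / ln(0.102/0.0832) = 1.16×10^6 W/m

Q' = 1.16×10^6 W/m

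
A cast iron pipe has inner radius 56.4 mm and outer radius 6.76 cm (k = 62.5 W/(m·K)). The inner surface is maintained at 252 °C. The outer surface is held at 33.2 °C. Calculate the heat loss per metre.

Q' = 2πk·ΔT/ln(r₂/r₁) = 2π × 62.5 × 218.8 / ln(0.0676/0.0564) = 4.74×10^5 W/m

Q' = 474 kW/m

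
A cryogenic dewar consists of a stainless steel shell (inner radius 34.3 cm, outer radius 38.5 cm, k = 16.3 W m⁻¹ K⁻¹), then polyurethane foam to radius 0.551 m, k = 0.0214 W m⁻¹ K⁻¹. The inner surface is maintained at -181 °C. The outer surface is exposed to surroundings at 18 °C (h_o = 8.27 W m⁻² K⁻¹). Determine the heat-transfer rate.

Resistance network (inner→outer):
  R_stainless steel = (1/0.343 − 1/0.385)/(4πk) = 0.3180/(4π·16.3) = 0.001553 K/W
  R_polyurethane foam = (1/0.385 − 1/0.551)/(4πk) = 0.7825/(4π·0.0214) = 2.910 K/W
  R_conv,out = 1/(4πr²h) = 1/(4π·0.551²·8.27) = 0.03169 K/W
ΣR = 0.001553 + 2.910 + 0.03169 = 2.943 K/W
Q = ΔT/ΣR = (-181 °C − 18 °C)/2.943 = -67.6 W
(Negative Q ⇒ heat flows inward; heat gain = 67.6 W.)

Q = 67.6 W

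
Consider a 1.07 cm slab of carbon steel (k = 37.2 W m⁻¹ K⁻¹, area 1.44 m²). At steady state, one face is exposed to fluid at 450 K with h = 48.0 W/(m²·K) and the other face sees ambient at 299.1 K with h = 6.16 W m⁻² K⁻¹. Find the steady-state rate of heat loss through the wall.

Treat each layer as a resistance in series:
  R_conv,in = 1/(hA) = 1/(48.0·1.44) = 0.01447 K/W
  R_carbon steel = L/(kA) = 0.0107/(37.2·1.44) = 1.997×10^-4 K/W
  R_conv,out = 1/(hA) = 1/(6.16·1.44) = 0.1127 K/W
ΣR = 0.01447 + 1.997×10^-4 + 0.1127 = 0.1274 K/W
Q = ΔT/ΣR = (450 K − 299.1 K)/0.1274 = 1180 W

Q = 1180 W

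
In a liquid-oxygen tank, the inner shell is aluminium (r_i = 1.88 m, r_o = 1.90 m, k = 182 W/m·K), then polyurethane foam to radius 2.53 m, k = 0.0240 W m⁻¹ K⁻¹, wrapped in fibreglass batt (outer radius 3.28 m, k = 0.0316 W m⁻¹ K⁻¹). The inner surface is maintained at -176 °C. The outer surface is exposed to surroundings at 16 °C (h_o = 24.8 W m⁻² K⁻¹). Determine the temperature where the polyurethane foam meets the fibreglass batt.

Resistance network (inner→outer):
  R_aluminium = (1/1.88 − 1/1.90)/(4πk) = 0.005599/(4π·182) = 2.448×10^-6 K/W
  R_polyurethane foam = (1/1.90 − 1/2.53)/(4πk) = 0.1311/(4π·0.0240) = 0.4346 K/W
  R_fibreglass batt = (1/2.53 − 1/3.28)/(4πk) = 0.09038/(4π·0.0316) = 0.2276 K/W
  R_conv,out = 1/(4πr²h) = 1/(4π·3.28²·24.8) = 2.983×10^-4 K/W
ΣR = 2.448×10^-6 + 0.4346 + 0.2276 + 2.983×10^-4 = 0.6625 K/W
Q = ΔT/ΣR = (-176 °C − 16 °C)/0.6625 = -289.8 W
From the inner boundary to the polyurethane foam/fibreglass batt interface, ΣR_partial = 0.4346 K/W.
T_interface = T_in − Q·ΣR_partial = -176 °C − (-289.8)(0.4346) = -50.1 °C

T = -50.1 °C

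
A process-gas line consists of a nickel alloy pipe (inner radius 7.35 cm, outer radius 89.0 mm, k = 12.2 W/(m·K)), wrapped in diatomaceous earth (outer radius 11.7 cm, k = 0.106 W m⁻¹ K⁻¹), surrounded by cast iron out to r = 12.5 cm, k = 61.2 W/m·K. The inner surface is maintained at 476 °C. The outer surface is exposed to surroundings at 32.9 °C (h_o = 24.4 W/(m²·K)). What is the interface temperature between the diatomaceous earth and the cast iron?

T = 82.7 °C

Series thermal resistances, inner to outer:
  R'_nickel alloy = ln(0.0890/0.0735)/(2πk) = 0.1914/(2π·12.2) = 0.002496 m·K/W
  R'_diatomaceous earth = ln(0.117/0.0890)/(2πk) = 0.2735/(2π·0.106) = 0.4107 m·K/W
  R'_cast iron = ln(0.125/0.117)/(2πk) = 0.06614/(2π·61.2) = 1.720×10^-4 m·K/W
  R'_conv,out = 1/(2πr h) = 1/(2π·0.125·24.4) = 0.05218 m·K/W
ΣR = 0.002496 + 0.4107 + 1.720×10^-4 + 0.05218 = 0.4655 m·K/W
Q' = ΔT/ΣR = (476 °C − 32.9 °C)/0.4655 = 951.9 W/m
From the inner boundary to the diatomaceous earth/cast iron interface, ΣR_partial = 0.4132 m·K/W.
T_interface = T_in − Q'·ΣR_partial = 476 °C − (951.9)(0.4132) = 82.7 °C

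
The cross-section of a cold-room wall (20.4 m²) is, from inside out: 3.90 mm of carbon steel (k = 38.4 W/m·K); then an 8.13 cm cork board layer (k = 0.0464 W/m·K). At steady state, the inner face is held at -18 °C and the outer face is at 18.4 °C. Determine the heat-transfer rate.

Series thermal resistances, inner to outer:
  R_carbon steel = L/(kA) = 0.00390/(38.4·20.4) = 4.979×10^-6 K/W
  R_cork board = L/(kA) = 0.0813/(0.0464·20.4) = 0.08589 K/W
ΣR = 4.979×10^-6 + 0.08589 = 0.08589 K/W
Q = ΔT/ΣR = (-18 °C − 18.4 °C)/0.08589 = -424 W
(Negative Q ⇒ heat flows inward; heat gain = 424 W.)

Q = 424 W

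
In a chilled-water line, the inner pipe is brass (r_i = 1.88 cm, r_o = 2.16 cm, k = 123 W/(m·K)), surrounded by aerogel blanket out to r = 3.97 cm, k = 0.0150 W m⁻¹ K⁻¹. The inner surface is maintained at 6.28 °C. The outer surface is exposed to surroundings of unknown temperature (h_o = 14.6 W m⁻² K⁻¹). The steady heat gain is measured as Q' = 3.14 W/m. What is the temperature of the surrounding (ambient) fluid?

Sum the resistances:
  R'_brass = ln(0.0216/0.0188)/(2πk) = 0.1388/(2π·123) = 1.796×10^-4 m·K/W
  R'_aerogel blanket = ln(0.0397/0.0216)/(2πk) = 0.6087/(2π·0.0150) = 6.458 m·K/W
  R'_conv,out = 1/(2πr h) = 1/(2π·0.0397·14.6) = 0.2746 m·K/W
ΣR = 6.733 m·K/W
ΔT = Q'·ΣR = 3.14 × 6.733 = 21.14 K
Heat flows inward, so T_out = T_in + ΔT = 6.28 + 21.14 = 27.4 °C

T_out = 27.4 °C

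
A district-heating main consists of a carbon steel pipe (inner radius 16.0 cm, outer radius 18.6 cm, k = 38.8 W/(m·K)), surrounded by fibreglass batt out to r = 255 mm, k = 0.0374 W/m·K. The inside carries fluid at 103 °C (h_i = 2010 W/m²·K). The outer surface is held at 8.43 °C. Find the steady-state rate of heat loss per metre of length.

Series thermal resistances, inner to outer:
  R'_conv,in = 1/(2πr h) = 1/(2π·0.160·2010) = 4.949×10^-4 m·K/W
  R'_carbon steel = ln(0.186/0.160)/(2πk) = 0.1506/(2π·38.8) = 6.176×10^-4 m·K/W
  R'_fibreglass batt = ln(0.255/0.186)/(2πk) = 0.3155/(2π·0.0374) = 1.343 m·K/W
ΣR = 4.949×10^-4 + 6.176×10^-4 + 1.343 = 1.344 m·K/W
Q' = ΔT/ΣR = (103 °C − 8.43 °C)/1.344 = 70.4 W/m

Q' = 70.4 W/m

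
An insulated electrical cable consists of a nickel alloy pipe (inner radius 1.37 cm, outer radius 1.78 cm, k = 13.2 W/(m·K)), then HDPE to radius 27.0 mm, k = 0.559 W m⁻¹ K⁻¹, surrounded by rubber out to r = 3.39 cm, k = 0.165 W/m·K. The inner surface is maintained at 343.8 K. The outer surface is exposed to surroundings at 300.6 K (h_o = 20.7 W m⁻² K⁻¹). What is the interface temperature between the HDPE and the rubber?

T = 334.5 K

Series thermal resistances, inner to outer:
  R'_nickel alloy = ln(0.0178/0.0137)/(2πk) = 0.2618/(2π·13.2) = 0.003157 m·K/W
  R'_HDPE = ln(0.0270/0.0178)/(2πk) = 0.4166/(2π·0.559) = 0.1186 m·K/W
  R'_rubber = ln(0.0339/0.0270)/(2πk) = 0.2276/(2π·0.165) = 0.2195 m·K/W
  R'_conv,out = 1/(2πr h) = 1/(2π·0.0339·20.7) = 0.2268 m·K/W
ΣR = 0.003157 + 0.1186 + 0.2195 + 0.2268 = 0.5681 m·K/W
Q' = ΔT/ΣR = (343.8 K − 300.6 K)/0.5681 = 76.04 W/m
From the inner boundary to the HDPE/rubber interface, ΣR_partial = 0.1218 m·K/W.
T_interface = T_in − Q'·ΣR_partial = 343.8 K − (76.04)(0.1218) = 334.5 K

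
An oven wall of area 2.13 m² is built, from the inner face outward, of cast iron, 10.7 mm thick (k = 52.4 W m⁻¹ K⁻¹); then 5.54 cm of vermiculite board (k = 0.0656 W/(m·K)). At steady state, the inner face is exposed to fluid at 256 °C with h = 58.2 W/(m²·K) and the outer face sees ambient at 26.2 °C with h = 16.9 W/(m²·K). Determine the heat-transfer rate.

Resistance network (inner→outer):
  R_conv,in = 1/(hA) = 1/(58.2·2.13) = 0.008067 K/W
  R_cast iron = L/(kA) = 0.0107/(52.4·2.13) = 9.587×10^-5 K/W
  R_vermiculite board = L/(kA) = 0.0554/(0.0656·2.13) = 0.3965 K/W
  R_conv,out = 1/(hA) = 1/(16.9·2.13) = 0.02778 K/W
ΣR = 0.008067 + 9.587×10^-5 + 0.3965 + 0.02778 = 0.4324 K/W
Q = ΔT/ΣR = (256 °C − 26.2 °C)/0.4324 = 531 W

Q = 531 W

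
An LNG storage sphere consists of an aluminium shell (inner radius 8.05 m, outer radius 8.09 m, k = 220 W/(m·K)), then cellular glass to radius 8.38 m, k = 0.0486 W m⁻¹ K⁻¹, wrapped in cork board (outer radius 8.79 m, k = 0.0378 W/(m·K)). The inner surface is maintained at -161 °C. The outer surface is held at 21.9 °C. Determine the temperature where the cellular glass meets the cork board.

Treat each layer as a resistance in series:
  R_aluminium = (1/8.05 − 1/8.09)/(4πk) = 6.142×10^-4/(4π·220) = 2.222×10^-7 K/W
  R_cellular glass = (1/8.09 − 1/8.38)/(4πk) = 0.004278/(4π·0.0486) = 0.007004 K/W
  R_cork board = (1/8.38 − 1/8.79)/(4πk) = 0.005566/(4π·0.0378) = 0.01172 K/W
ΣR = 2.222×10^-7 + 0.007004 + 0.01172 = 0.01872 K/W
Q = ΔT/ΣR = (-161 °C − 21.9 °C)/0.01872 = -9770 W
From the inner boundary to the cellular glass/cork board interface, ΣR_partial = 0.007004 K/W.
T_interface = T_in − Q·ΣR_partial = -161 °C − (-9770)(0.007004) = -92.6 °C

T = -92.6 °C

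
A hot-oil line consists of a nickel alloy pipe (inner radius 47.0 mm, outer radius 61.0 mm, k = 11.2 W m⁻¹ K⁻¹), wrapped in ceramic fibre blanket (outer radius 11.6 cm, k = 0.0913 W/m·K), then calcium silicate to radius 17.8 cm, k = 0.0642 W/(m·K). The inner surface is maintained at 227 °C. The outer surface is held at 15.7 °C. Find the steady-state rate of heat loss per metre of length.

Treat each layer as a resistance in series:
  R'_nickel alloy = ln(0.0610/0.0470)/(2πk) = 0.2607/(2π·11.2) = 0.003705 m·K/W
  R'_ceramic fibre blanket = ln(0.116/0.0610)/(2πk) = 0.6427/(2π·0.0913) = 1.120 m·K/W
  R'_calcium silicate = ln(0.178/0.116)/(2πk) = 0.4282/(2π·0.0642) = 1.062 m·K/W
ΣR = 0.003705 + 1.120 + 1.062 = 2.186 m·K/W
Q' = ΔT/ΣR = (227 °C − 15.7 °C)/2.186 = 96.7 W/m

Q' = 96.7 W/m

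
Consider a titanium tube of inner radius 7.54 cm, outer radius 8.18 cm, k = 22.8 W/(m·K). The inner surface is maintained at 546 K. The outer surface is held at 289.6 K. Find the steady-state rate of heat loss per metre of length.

Q' = 2πk·ΔT/ln(r₂/r₁) = 2π × 22.8 × 256.4 / ln(0.0818/0.0754) = 4.51×10^5 W/m

Q' = 451 kW/m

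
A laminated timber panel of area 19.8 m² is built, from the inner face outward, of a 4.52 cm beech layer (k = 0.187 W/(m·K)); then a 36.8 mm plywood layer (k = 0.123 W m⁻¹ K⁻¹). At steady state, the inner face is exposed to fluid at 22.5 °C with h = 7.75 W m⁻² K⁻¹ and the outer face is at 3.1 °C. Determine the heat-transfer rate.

Q = 573 W

Resistance network (inner→outer):
  R_conv,in = 1/(hA) = 1/(7.75·19.8) = 0.006517 K/W
  R_beech = L/(kA) = 0.0452/(0.187·19.8) = 0.01221 K/W
  R_plywood = L/(kA) = 0.0368/(0.123·19.8) = 0.01511 K/W
ΣR = 0.006517 + 0.01221 + 0.01511 = 0.03384 K/W
Q = ΔT/ΣR = (22.5 °C − 3.1 °C)/0.03384 = 573 W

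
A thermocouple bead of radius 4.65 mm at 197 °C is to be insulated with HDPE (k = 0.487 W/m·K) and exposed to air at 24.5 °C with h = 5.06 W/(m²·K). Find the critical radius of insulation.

r_cr = 19.2 cm

For a sphere, r_cr = 2k_ins/h = 2·0.487/5.06 = 0.192 m = 19.2 cm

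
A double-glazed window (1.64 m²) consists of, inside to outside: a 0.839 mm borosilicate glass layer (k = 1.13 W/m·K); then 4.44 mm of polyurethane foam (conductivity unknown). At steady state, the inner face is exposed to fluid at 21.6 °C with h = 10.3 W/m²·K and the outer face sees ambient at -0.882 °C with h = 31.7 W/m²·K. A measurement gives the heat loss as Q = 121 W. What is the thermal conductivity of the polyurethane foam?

ΣR = ΔT/Q = |21.6 − -0.882|/121 = 0.1858 K/W
Known resistances:
  R_conv,in = 1/(hA) = 1/(10.3·1.64) = 0.05920 K/W
  R_borosilicate glass = L/(kA) = 8.39×10^-4/(1.13·1.64) = 4.527×10^-4 K/W
  R_conv,out = 1/(hA) = 1/(31.7·1.64) = 0.01924 K/W
R_polyurethane foam = ΣR − ΣR_known = 0.1858 − 0.07889 = 0.1069 K/W
L/(kA) = 0.1069 ⇒ k = 0.00444/(0.1069·1.64) = 0.0253 W/m·K

k = 0.0253 W/m·K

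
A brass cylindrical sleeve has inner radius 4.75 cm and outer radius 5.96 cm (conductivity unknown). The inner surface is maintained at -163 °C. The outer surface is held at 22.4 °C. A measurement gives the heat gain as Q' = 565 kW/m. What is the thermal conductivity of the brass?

k = 110 W/m·K

ΣR = ΔT/Q' = |-163 − 22.4|/5.65×10^5 = 3.281×10^-4 m·K/W
ln(r₂/r₁)/(2πk) = 3.281×10^-4 ⇒ k = 0.2269/(2π·3.281×10^-4) = 110 W/m·K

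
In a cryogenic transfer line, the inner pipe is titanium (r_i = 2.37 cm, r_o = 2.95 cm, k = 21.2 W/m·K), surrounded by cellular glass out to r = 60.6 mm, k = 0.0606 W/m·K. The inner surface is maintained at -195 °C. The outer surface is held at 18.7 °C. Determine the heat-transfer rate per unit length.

Treat each layer as a resistance in series:
  R'_titanium = ln(0.0295/0.0237)/(2πk) = 0.2189/(2π·21.2) = 0.001643 m·K/W
  R'_cellular glass = ln(0.0606/0.0295)/(2πk) = 0.7199/(2π·0.0606) = 1.891 m·K/W
ΣR = 0.001643 + 1.891 = 1.893 m·K/W
Q' = ΔT/ΣR = (-195 °C − 18.7 °C)/1.893 = -113 W/m
(Negative Q' ⇒ heat flows inward; heat gain = 113 W/m.)

Q' = 113 W/m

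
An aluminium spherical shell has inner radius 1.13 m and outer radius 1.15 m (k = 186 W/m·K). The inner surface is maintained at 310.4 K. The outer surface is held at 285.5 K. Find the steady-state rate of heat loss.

Q = 4πk·ΔT/(1/r₁ − 1/r₂) = 4π × 186 × 24.9 / (1/1.13 − 1/1.15) = 3.78×10^6 W

Q = 3780 kW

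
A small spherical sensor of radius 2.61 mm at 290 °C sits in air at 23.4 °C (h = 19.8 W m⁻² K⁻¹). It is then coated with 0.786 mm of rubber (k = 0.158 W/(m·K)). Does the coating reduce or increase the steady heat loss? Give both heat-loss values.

increases: 0.452 → 0.678 W

Critical radius for a sphere: r_cr = 2k/h = 0.0160 m = 1.60 cm.
Outer radius after coating: r₂ = 0.00261 + 7.86×10^-4 = 0.003396 m.
Since r₁ < r_cr and r₂ ≤ r_cr, the coating moves toward the maximum at r_cr — heat loss rises.
Bare: R = 1/(4πr₁²h) = 590.0 K/W; Q = 266.6/590.0 = 0.452 W.
Coated: R = R_cond + R_conv = 393.2 K/W; Q = 266.6/393.2 = 0.678 W.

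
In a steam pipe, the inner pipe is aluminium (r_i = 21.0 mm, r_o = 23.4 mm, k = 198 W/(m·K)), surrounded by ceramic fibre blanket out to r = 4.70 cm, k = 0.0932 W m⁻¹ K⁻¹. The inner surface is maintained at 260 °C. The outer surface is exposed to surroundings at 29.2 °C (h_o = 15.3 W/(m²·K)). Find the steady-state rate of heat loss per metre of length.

Q' = 163 W/m

Resistance network (inner→outer):
  R'_aluminium = ln(0.0234/0.0210)/(2πk) = 0.1082/(2π·198) = 8.698×10^-5 m·K/W
  R'_ceramic fibre blanket = ln(0.0470/0.0234)/(2πk) = 0.6974/(2π·0.0932) = 1.191 m·K/W
  R'_conv,out = 1/(2πr h) = 1/(2π·0.0470·15.3) = 0.2213 m·K/W
ΣR = 8.698×10^-5 + 1.191 + 0.2213 = 1.412 m·K/W
Q' = ΔT/ΣR = (260 °C − 29.2 °C)/1.412 = 163 W/m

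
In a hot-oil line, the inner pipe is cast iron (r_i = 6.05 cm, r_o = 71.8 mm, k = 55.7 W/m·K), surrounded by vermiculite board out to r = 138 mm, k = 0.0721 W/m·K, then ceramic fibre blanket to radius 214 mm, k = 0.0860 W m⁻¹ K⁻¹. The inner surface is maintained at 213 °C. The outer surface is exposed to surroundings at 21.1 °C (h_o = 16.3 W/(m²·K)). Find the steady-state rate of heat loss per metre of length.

Q' = 83.4 W/m

Treat each layer as a resistance in series:
  R'_cast iron = ln(0.0718/0.0605)/(2πk) = 0.1712/(2π·55.7) = 4.893×10^-4 m·K/W
  R'_vermiculite board = ln(0.138/0.0718)/(2πk) = 0.6534/(2π·0.0721) = 1.442 m·K/W
  R'_ceramic fibre blanket = ln(0.214/0.138)/(2πk) = 0.4387/(2π·0.0860) = 0.8119 m·K/W
  R'_conv,out = 1/(2πr h) = 1/(2π·0.214·16.3) = 0.04563 m·K/W
ΣR = 4.893×10^-4 + 1.442 + 0.8119 + 0.04563 = 2.300 m·K/W
Q' = ΔT/ΣR = (213 °C − 21.1 °C)/2.300 = 83.4 W/m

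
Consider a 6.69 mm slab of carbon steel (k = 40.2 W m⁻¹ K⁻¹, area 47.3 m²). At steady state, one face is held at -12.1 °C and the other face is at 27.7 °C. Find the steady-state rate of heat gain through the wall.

Q = 11300 kW

Q = kA·ΔT/L = 40.2 × 47.3 × |-12.1 °C − 27.7 °C| / 0.00669 = 1.13×10^7 W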